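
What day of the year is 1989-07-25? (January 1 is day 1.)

Days in months before July: 31 + 28 + 31 + 30 + 31 + 30 = 181.
Plus 25 days into July → day 206.

206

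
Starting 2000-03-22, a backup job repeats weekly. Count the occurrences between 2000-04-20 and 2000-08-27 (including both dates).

Occurrences land 7·i days after 2000-03-22 for i = 0, 1, 2, …
2000-04-20 is 29 days after the start; 29 ÷ 7 = 4 remainder 1; since the remainder is 1, round up to i = 5. First occurrence in the window: #6 on 2000-04-26 (5×7 = 35 days in).
2000-08-27 is 158 days after the start; 158 ÷ 7 = 22 remainder 4. Last occurrence in the window: #23 on 2000-08-23.
Occurrences #6 through #23: 18 in total.

18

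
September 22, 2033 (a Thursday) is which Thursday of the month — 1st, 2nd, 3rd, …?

Day 22 falls in week ⌈22/7⌉ of the month.
Days 1–7 hold the 1st Thursday, 8–14 the 2nd, 15–21 the 3rd, 22–28 the 4th, 29–31 the 5th.
22 is in the range for the 4th.

4th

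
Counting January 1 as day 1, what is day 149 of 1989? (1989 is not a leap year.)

1989-05-29

January has 31 days (149 − 31 = 118 remain).
February has 28 days (118 − 28 = 90 remain).
March has 31 days (90 − 31 = 59 remain).
April has 30 days (59 − 30 = 29 remain).
29 into May → May 29.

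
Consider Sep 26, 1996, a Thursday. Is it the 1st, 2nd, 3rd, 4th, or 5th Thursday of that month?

Day 26 falls in week ⌈26/7⌉ of the month.
Days 1–7 hold the 1st Thursday, 8–14 the 2nd, 15–21 the 3rd, 22–28 the 4th, 29–31 the 5th.
26 is in the range for the 4th.

4th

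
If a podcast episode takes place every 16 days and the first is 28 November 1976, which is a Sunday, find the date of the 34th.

The 34th occurrence is 33 intervals after the first: 33 × 16 = 528 days after 28 November 1976.
November has 30 days — 2 days to the end of November leaves 526.
From end of November to end of 1976 is 31 days (495 left).
1977 has 365 days (130 left).
January has 31 days (99 left).
February has 28 days (71 left).
March has 31 days (40 left).
April has 30 days (10 left).
10 days into May → 10 May 1978.

10 May 1978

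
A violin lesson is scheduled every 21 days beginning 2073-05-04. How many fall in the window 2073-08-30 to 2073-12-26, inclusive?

Occurrences land 21·i days after 2073-05-04 for i = 0, 1, 2, …
2073-08-30 is 118 days after the start; 118 ÷ 21 = 5 remainder 13; since the remainder is 13, round up to i = 6. First occurrence in the window: #7 on 2073-09-07 (6×21 = 126 days in).
2073-12-26 is 236 days after the start; 236 ÷ 21 = 11 remainder 5. Last occurrence in the window: #12 on 2073-12-21.
Occurrences #7 through #12: 6 in total.

6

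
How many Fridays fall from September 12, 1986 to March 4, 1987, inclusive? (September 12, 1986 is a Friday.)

25

September 12, 1986 is a Friday; the first Friday on or after it is September 12, 1986.
From September 12, 1986 to March 4, 1987: 18 + 31 + 30 + 31 + 31 + 28 + 4 = 173 days (rest of September, October, November, December, January, February, March).
173 ÷ 7 = 24 full weeks with remainder 5, so 24 more Fridays after the first → 25.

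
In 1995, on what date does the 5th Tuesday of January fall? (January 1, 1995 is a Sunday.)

January 1995 begins on a Sunday, so the first Tuesday is January 3 (2 days later).
The 5th Tuesday is 4 weeks later: 3 + 28 = 31.

31 January 1995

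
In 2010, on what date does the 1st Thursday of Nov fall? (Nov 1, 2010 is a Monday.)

Nov 4, 2010

Nov 2010 begins on a Monday, so the first Thursday is Nov 4 (3 days later).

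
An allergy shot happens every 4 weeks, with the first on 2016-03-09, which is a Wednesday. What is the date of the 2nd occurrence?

The 2nd occurrence is 1 interval after the first: 1 × 28 = 28 days after 2016-03-09.
March has 31 days — 22 days to the end of March leaves 6.
6 days into April → 2016-04-06.

2016-04-06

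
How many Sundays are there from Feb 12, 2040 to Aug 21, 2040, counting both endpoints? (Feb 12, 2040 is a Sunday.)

28

Feb 12, 2040 is a Sunday; the first Sunday on or after it is Feb 12, 2040.
From Feb 12, 2040 to Aug 21, 2040: 17 + 31 + 30 + 31 + 30 + 31 + 21 = 191 days (rest of Feb, Mar, Apr, May, Jun, Jul, Aug).
191 ÷ 7 = 27 full weeks with remainder 2, so 27 more Sundays after the first → 28.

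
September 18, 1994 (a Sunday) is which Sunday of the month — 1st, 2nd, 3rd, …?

3rd

Day 18 falls in week ⌈18/7⌉ of the month.
Days 1–7 hold the 1st Sunday, 8–14 the 2nd, 15–21 the 3rd, 22–28 the 4th, 29–31 the 5th.
18 is in the range for the 3rd.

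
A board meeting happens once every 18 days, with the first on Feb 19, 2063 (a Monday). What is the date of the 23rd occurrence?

Mar 21, 2064

The 23rd occurrence is 22 intervals after the first: 22 × 18 = 396 days after Feb 19, 2063.
Feb has 28 days — 9 days to the end of Feb leaves 387.
Mar has 31 days (356 left).
Apr has 30 days (326 left).
May has 31 days (295 left).
Jun has 30 days (265 left).
Jul has 31 days (234 left).
Aug has 31 days (203 left).
Sep has 30 days (173 left).
Oct has 31 days (142 left).
Nov has 30 days (112 left).
Dec has 31 days (81 left).
Jan has 31 days (50 left).
Feb has 29 days (21 left).
21 days into Mar → Mar 21, 2064.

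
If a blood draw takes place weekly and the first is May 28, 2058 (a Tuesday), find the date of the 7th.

Jul 9, 2058

The 7th occurrence is 6 intervals after the first: 6 × 7 = 42 days after May 28, 2058.
May has 31 days — 3 days to the end of May leaves 39.
Jun has 30 days (9 left).
9 days into Jul → Jul 9, 2058.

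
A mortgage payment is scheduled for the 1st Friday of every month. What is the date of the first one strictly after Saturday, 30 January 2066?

5 February 2066

January 2066 starts on a Friday, so its 1st Friday is 1 January 2066.
That is not after 30 January 2066, so look at February 2066.
February 2066 starts on a Monday, so its 1st Friday is 5 February 2066 (4 days in).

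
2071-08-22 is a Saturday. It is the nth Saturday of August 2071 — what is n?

Day 22 falls in week ⌈22/7⌉ of the month.
Days 1–7 hold the 1st Saturday, 8–14 the 2nd, 15–21 the 3rd, 22–28 the 4th, 29–31 the 5th.
22 is in the range for the 4th.

4th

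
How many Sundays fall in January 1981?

4

January 1, 1981 is a Thursday; the first Sunday on or after it is January 4, 1981 (3 days later).
From January 4, 1981 to January 31, 1981 is 31 − 4 = 27 days.
27 ÷ 7 = 3 full weeks with remainder 6, so 3 more Sundays after the first → 4.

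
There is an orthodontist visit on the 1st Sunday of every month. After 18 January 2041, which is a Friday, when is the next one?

3 February 2041

January 2041 starts on a Tuesday, so its 1st Sunday is 6 January 2041 (5 days in).
That is not after 18 January 2041, so look at February 2041.
February 2041 starts on a Friday, so its 1st Sunday is 3 February 2041 (2 days in).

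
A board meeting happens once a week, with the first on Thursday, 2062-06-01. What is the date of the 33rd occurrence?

The 33rd occurrence is 32 intervals after the first: 32 × 7 = 224 days after 2062-06-01.
June has 30 days — 29 days to the end of June leaves 195.
July has 31 days (164 left).
August has 31 days (133 left).
September has 30 days (103 left).
October has 31 days (72 left).
November has 30 days (42 left).
December has 31 days (11 left).
11 days into January → 2063-01-11.

2063-01-11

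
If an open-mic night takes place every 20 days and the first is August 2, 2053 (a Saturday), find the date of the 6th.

November 10, 2053

The 6th occurrence is 5 intervals after the first: 5 × 20 = 100 days after August 2, 2053.
August has 31 days — 29 days to the end of August leaves 71.
September has 30 days (41 left).
October has 31 days (10 left).
10 days into November → November 10, 2053.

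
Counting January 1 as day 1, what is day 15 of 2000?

15 into January → January 15.

15 January 2000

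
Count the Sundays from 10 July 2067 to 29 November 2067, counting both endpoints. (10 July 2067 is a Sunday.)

10 July 2067 is a Sunday; the first Sunday on or after it is 10 July 2067.
From 10 July 2067 to 29 November 2067: 21 + 31 + 30 + 31 + 29 = 142 days (rest of July, August, September, October, November).
142 ÷ 7 = 20 full weeks with remainder 2, so 20 more Sundays after the first → 21.

21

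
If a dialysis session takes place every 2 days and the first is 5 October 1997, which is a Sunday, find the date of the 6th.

15 October 1997

The 6th occurrence is 5 intervals after the first: 5 × 2 = 10 days after 5 October 1997.
10 days later is 15 October 1997.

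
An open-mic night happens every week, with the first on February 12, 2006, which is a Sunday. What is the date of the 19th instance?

June 18, 2006

The 19th occurrence is 18 intervals after the first: 18 × 7 = 126 days after February 12, 2006.
February has 28 days — 16 days to the end of February leaves 110.
March has 31 days (79 left).
April has 30 days (49 left).
May has 31 days (18 left).
18 days into June → June 18, 2006.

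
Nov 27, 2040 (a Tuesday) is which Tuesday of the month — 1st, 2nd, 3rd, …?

4th

Day 27 falls in week ⌈27/7⌉ of the month.
Days 1–7 hold the 1st Tuesday, 8–14 the 2nd, 15–21 the 3rd, 22–28 the 4th, 29–31 the 5th.
27 is in the range for the 4th.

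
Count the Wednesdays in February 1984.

5

1984-02-01 is a Wednesday; the first Wednesday on or after it is 1984-02-01.
From 1984-02-01 to 1984-02-29 is 29 − 1 = 28 days.
28 ÷ 7 = 4 full weeks with remainder 0, so 4 more Wednesdays after the first → 5.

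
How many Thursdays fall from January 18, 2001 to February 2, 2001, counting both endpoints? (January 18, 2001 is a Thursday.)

January 18, 2001 is a Thursday; the first Thursday on or after it is January 18, 2001.
From January 18, 2001 to February 2, 2001: 13 + 2 = 15 days (rest of January, February).
15 ÷ 7 = 2 full weeks with remainder 1, so 2 more Thursdays after the first → 3.

3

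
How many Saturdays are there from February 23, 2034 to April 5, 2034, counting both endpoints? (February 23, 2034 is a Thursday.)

6

February 23, 2034 is a Thursday; the first Saturday on or after it is February 25, 2034 (2 days later).
From February 25, 2034 to April 5, 2034: 3 + 31 + 5 = 39 days (rest of February, March, April).
39 ÷ 7 = 5 full weeks with remainder 4, so 5 more Saturdays after the first → 6.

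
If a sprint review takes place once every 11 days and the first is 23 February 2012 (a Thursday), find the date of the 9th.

The 9th occurrence is 8 intervals after the first: 8 × 11 = 88 days after 23 February 2012.
February has 29 days — 6 days to the end of February leaves 82.
March has 31 days (51 left).
April has 30 days (21 left).
21 days into May → 21 May 2012.

21 May 2012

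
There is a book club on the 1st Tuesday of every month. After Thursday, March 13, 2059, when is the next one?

April 1, 2059

March 2059 starts on a Saturday, so its 1st Tuesday is March 4, 2059 (3 days in).
That is not after March 13, 2059, so look at April 2059.
April 2059 starts on a Tuesday, so its 1st Tuesday is April 1, 2059.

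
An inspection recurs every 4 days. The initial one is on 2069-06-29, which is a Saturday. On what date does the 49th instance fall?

The 49th occurrence is 48 intervals after the first: 48 × 4 = 192 days after 2069-06-29.
June has 30 days — 1 day to the end of June leaves 191.
July has 31 days (160 left).
August has 31 days (129 left).
September has 30 days (99 left).
October has 31 days (68 left).
November has 30 days (38 left).
December has 31 days (7 left).
7 days into January → 2070-01-07.

2070-01-07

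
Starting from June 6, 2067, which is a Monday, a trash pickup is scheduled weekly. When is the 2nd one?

The 2nd occurrence is 1 interval after the first: 1 × 7 = 7 days after June 6, 2067.
7 days later is June 13, 2067.

June 13, 2067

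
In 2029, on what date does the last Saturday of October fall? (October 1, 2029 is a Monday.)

October 2029 begins on a Monday, so the first Saturday is October 6 (5 days later).
October 2029 has 31 days. Adding weeks: 6, 13, 20, 27 — the last one ≤ 31 is the 27th.

October 27, 2029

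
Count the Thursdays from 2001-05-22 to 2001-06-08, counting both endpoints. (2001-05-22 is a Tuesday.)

2001-05-22 is a Tuesday; the first Thursday on or after it is 2001-05-24 (2 days later).
From 2001-05-24 to 2001-06-08: 7 + 8 = 15 days (rest of May, June).
15 ÷ 7 = 2 full weeks with remainder 1, so 2 more Thursdays after the first → 3.

3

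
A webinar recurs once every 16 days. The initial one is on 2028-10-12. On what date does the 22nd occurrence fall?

2029-09-13

The 22nd occurrence is 21 intervals after the first: 21 × 16 = 336 days after 2028-10-12.
October has 31 days — 19 days to the end of October leaves 317.
November has 30 days (287 left).
December has 31 days (256 left).
January has 31 days (225 left).
February has 28 days (197 left).
March has 31 days (166 left).
April has 30 days (136 left).
May has 31 days (105 left).
June has 30 days (75 left).
July has 31 days (44 left).
August has 31 days (13 left).
13 days into September → 2029-09-13.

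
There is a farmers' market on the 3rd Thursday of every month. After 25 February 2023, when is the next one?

16 March 2023

February 2023 starts on a Wednesday; its first Thursday is the 2nd, so the 3rd Thursday is the 16th — 16 February 2023.
That is not after 25 February 2023, so look at March 2023.
March 2023 starts on a Wednesday; its first Thursday is the 2nd, so the 3rd Thursday is the 16th — 16 March 2023.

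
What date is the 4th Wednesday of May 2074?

May 2074 begins on a Tuesday, so the first Wednesday is May 2 (1 day later).
The 4th Wednesday is 3 weeks later: 2 + 21 = 23.

2074-05-23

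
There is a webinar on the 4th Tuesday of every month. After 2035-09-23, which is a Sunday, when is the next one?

2035-09-25

September 2035 starts on a Saturday; its first Tuesday is the 4th, so the 4th Tuesday is the 25th — 2035-09-25.
2035-09-25 is after 2035-09-23, so that is the next one.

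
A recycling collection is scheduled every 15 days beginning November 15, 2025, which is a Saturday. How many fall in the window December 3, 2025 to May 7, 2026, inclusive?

Occurrences land 15·i days after November 15, 2025 for i = 0, 1, 2, …
December 3, 2025 is 18 days after the start; 18 ÷ 15 = 1 remainder 3; since the remainder is 3, round up to i = 2. First occurrence in the window: #3 on December 15, 2025 (2×15 = 30 days in).
May 7, 2026 is 173 days after the start; 173 ÷ 15 = 11 remainder 8. Last occurrence in the window: #12 on April 29, 2026.
Occurrences #3 through #12: 10 in total.

10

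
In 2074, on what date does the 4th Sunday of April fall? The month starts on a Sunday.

April 2074 begins on a Sunday, so the first Sunday is April 1.
The 4th Sunday is 3 weeks later: 1 + 21 = 22.

2074-04-22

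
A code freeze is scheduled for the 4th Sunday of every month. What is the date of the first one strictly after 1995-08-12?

1995-08-27

August 1995 starts on a Tuesday; its first Sunday is the 6th, so the 4th Sunday is the 27th — 1995-08-27.
1995-08-27 is after 1995-08-12, so that is the next one.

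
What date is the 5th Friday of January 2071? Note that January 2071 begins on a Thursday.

January 2071 begins on a Thursday, so the first Friday is January 2 (1 day later).
The 5th Friday is 4 weeks later: 2 + 28 = 30.

30 January 2071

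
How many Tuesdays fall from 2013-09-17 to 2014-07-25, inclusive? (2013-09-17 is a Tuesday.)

45

2013-09-17 is a Tuesday; the first Tuesday on or after it is 2013-09-17.
From 2013-09-17 to 2014-07-25: 13 + 31 + 30 + 31 + 31 + 28 + 31 + 30 + 31 + 30 + 25 = 311 days (rest of September, October, November, December, January, February, March, April, May, June, July).
311 ÷ 7 = 44 full weeks with remainder 3, so 44 more Tuesdays after the first → 45.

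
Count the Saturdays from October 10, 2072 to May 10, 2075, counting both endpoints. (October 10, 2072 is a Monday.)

134

October 10, 2072 is a Monday; the first Saturday on or after it is October 15, 2072 (5 days later).
From October 15, 2072 to May 10, 2075: 77 + 365 + 365 + 130 = 937 days (rest of 2072, 2073, 2074, to May 10, 2075 in 2075).
937 ÷ 7 = 133 full weeks with remainder 6, so 133 more Saturdays after the first → 134.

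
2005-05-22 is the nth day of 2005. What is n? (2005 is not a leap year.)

Days in months before May: 31 + 28 + 31 + 30 = 120.
Plus 22 days into May → day 142.

142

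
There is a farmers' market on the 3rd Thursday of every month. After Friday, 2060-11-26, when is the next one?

November 2060 starts on a Monday; its first Thursday is the 4th, so the 3rd Thursday is the 18th — 2060-11-18.
That is not after 2060-11-26, so look at December 2060.
December 2060 starts on a Wednesday; its first Thursday is the 2nd, so the 3rd Thursday is the 16th — 2060-12-16.

2060-12-16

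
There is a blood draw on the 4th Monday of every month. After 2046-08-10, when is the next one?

August 2046 starts on a Wednesday; its first Monday is the 6th, so the 4th Monday is the 27th — 2046-08-27.
2046-08-27 is after 2046-08-10, so that is the next one.

2046-08-27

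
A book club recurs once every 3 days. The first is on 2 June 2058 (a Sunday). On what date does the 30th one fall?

28 August 2058

The 30th occurrence is 29 intervals after the first: 29 × 3 = 87 days after 2 June 2058.
June has 30 days — 28 days to the end of June leaves 59.
July has 31 days (28 left).
28 days into August → 28 August 2058.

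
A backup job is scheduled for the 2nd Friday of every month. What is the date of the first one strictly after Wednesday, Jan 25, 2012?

Jan 2012 starts on a Sunday; its first Friday is the 6th, so the 2nd Friday is the 13th — Jan 13, 2012.
That is not after Jan 25, 2012, so look at Feb 2012.
Feb 2012 starts on a Wednesday; its first Friday is the 3rd, so the 2nd Friday is the 10th — Feb 10, 2012.

Feb 10, 2012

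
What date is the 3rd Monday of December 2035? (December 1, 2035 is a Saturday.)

December 2035 begins on a Saturday, so the first Monday is December 3 (2 days later).
The 3rd Monday is 2 weeks later: 3 + 14 = 17.

December 17, 2035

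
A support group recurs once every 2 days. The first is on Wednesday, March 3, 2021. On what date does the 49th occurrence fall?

June 7, 2021

The 49th occurrence is 48 intervals after the first: 48 × 2 = 96 days after March 3, 2021.
March has 31 days — 28 days to the end of March leaves 68.
April has 30 days (38 left).
May has 31 days (7 left).
7 days into June → June 7, 2021.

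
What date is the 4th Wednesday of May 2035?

The first Wednesday of May 2035 is May 2.
The 4th Wednesday is 3 weeks later: 2 + 21 = 23.

23 May 2035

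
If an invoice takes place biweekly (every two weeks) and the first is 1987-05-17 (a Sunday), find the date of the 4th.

1987-06-28

The 4th occurrence is 3 intervals after the first: 3 × 14 = 42 days after 1987-05-17.
May has 31 days — 14 days to the end of May leaves 28.
28 days into June → 1987-06-28.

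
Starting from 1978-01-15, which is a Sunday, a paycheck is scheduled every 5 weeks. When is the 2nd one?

1978-02-19

The 2nd occurrence is 1 interval after the first: 1 × 35 = 35 days after 1978-01-15.
January has 31 days — 16 days to the end of January leaves 19.
19 days into February → 1978-02-19.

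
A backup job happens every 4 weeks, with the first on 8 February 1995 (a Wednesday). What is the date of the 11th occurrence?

15 November 1995

The 11th occurrence is 10 intervals after the first: 10 × 28 = 280 days after 8 February 1995.
February has 28 days — 20 days to the end of February leaves 260.
March has 31 days (229 left).
April has 30 days (199 left).
May has 31 days (168 left).
June has 30 days (138 left).
July has 31 days (107 left).
August has 31 days (76 left).
September has 30 days (46 left).
October has 31 days (15 left).
15 days into November → 15 November 1995.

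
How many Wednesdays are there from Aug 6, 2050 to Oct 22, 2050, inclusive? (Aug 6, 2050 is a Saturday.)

Aug 6, 2050 is a Saturday; the first Wednesday on or after it is Aug 10, 2050 (4 days later).
From Aug 10, 2050 to Oct 22, 2050: 21 + 30 + 22 = 73 days (rest of Aug, Sep, Oct).
73 ÷ 7 = 10 full weeks with remainder 3, so 10 more Wednesdays after the first → 11.

11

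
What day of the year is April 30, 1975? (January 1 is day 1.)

120

Days in months before April: 31 + 28 + 31 = 90.
Plus 30 days into April → day 120.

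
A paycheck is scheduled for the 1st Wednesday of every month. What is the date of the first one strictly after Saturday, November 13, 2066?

December 1, 2066

November 2066 starts on a Monday, so its 1st Wednesday is November 3, 2066 (2 days in).
That is not after November 13, 2066, so look at December 2066.
December 2066 starts on a Wednesday, so its 1st Wednesday is December 1, 2066.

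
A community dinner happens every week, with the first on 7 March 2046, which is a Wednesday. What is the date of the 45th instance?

The 45th occurrence is 44 intervals after the first: 44 × 7 = 308 days after 7 March 2046.
March has 31 days — 24 days to the end of March leaves 284.
April has 30 days (254 left).
May has 31 days (223 left).
June has 30 days (193 left).
July has 31 days (162 left).
August has 31 days (131 left).
September has 30 days (101 left).
October has 31 days (70 left).
November has 30 days (40 left).
December has 31 days (9 left).
9 days into January → 9 January 2047.

9 January 2047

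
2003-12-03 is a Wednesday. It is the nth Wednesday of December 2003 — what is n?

1st

Day 3 falls in week ⌈3/7⌉ of the month.
Days 1–7 hold the 1st Wednesday, 8–14 the 2nd, 15–21 the 3rd, 22–28 the 4th, 29–31 the 5th.
3 is in the range for the 1st.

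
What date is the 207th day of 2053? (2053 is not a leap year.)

Jan has 31 days (207 − 31 = 176 remain).
Feb has 28 days (176 − 28 = 148 remain).
Mar has 31 days (148 − 31 = 117 remain).
Apr has 30 days (117 − 30 = 87 remain).
May has 31 days (87 − 31 = 56 remain).
Jun has 30 days (56 − 30 = 26 remain).
26 into Jul → Jul 26.

Jul 26, 2053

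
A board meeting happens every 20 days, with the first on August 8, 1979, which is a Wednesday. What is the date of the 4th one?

October 7, 1979

The 4th occurrence is 3 intervals after the first: 3 × 20 = 60 days after August 8, 1979.
August has 31 days — 23 days to the end of August leaves 37.
September has 30 days (7 left).
7 days into October → October 7, 1979.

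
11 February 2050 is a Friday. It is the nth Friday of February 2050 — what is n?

2nd

Day 11 falls in week ⌈11/7⌉ of the month.
Days 1–7 hold the 1st Friday, 8–14 the 2nd, 15–21 the 3rd, 22–28 the 4th, 29–31 the 5th.
11 is in the range for the 2nd.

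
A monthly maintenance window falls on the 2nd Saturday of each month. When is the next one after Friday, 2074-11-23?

2074-12-08

November 2074 starts on a Thursday; its first Saturday is the 3rd, so the 2nd Saturday is the 10th — 2074-11-10.
That is not after 2074-11-23, so look at December 2074.
December 2074 starts on a Saturday; its first Saturday is the 1st, so the 2nd Saturday is the 8th — 2074-12-08.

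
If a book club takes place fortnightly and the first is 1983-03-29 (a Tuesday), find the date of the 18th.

1983-11-22

The 18th occurrence is 17 intervals after the first: 17 × 14 = 238 days after 1983-03-29.
March has 31 days — 2 days to the end of March leaves 236.
April has 30 days (206 left).
May has 31 days (175 left).
June has 30 days (145 left).
July has 31 days (114 left).
August has 31 days (83 left).
September has 30 days (53 left).
October has 31 days (22 left).
22 days into November → 1983-11-22.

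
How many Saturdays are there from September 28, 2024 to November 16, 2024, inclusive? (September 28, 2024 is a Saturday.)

September 28, 2024 is a Saturday; the first Saturday on or after it is September 28, 2024.
From September 28, 2024 to November 16, 2024: 2 + 31 + 16 = 49 days (rest of September, October, November).
49 ÷ 7 = 7 full weeks with remainder 0, so 7 more Saturdays after the first → 8.

8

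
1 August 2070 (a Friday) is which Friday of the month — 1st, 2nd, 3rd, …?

1st

Day 1 falls in week ⌈1/7⌉ of the month.
Days 1–7 hold the 1st Friday, 8–14 the 2nd, 15–21 the 3rd, 22–28 the 4th, 29–31 the 5th.
1 is in the range for the 1st.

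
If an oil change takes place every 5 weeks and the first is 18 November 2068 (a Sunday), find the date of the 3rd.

27 January 2069

The 3rd occurrence is 2 intervals after the first: 2 × 35 = 70 days after 18 November 2068.
November has 30 days — 12 days to the end of November leaves 58.
December has 31 days (27 left).
27 days into January → 27 January 2069.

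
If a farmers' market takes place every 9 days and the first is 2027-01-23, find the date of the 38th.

2027-12-22

The 38th occurrence is 37 intervals after the first: 37 × 9 = 333 days after 2027-01-23.
January has 31 days — 8 days to the end of January leaves 325.
February has 28 days (297 left).
March has 31 days (266 left).
April has 30 days (236 left).
May has 31 days (205 left).
June has 30 days (175 left).
July has 31 days (144 left).
August has 31 days (113 left).
September has 30 days (83 left).
October has 31 days (52 left).
November has 30 days (22 left).
22 days into December → 2027-12-22.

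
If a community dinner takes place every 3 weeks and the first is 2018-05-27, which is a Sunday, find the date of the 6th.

The 6th occurrence is 5 intervals after the first: 5 × 21 = 105 days after 2018-05-27.
May has 31 days — 4 days to the end of May leaves 101.
June has 30 days (71 left).
July has 31 days (40 left).
August has 31 days (9 left).
9 days into September → 2018-09-09.

2018-09-09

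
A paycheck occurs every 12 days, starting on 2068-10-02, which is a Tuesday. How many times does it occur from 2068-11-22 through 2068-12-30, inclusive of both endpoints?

3

Occurrences land 12·i days after 2068-10-02 for i = 0, 1, 2, …
2068-11-22 is 51 days after the start; 51 ÷ 12 = 4 remainder 3; since the remainder is 3, round up to i = 5. First occurrence in the window: #6 on 2068-12-01 (5×12 = 60 days in).
2068-12-30 is 89 days after the start; 89 ÷ 12 = 7 remainder 5. Last occurrence in the window: #8 on 2068-12-25.
Occurrences #6 through #8: 3 in total.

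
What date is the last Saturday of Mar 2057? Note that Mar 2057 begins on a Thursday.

Mar 31, 2057

Mar 2057 begins on a Thursday, so the first Saturday is Mar 3 (2 days later).
Mar 2057 has 31 days. Adding weeks: 3, 10, 17, 24, 31 — the last one ≤ 31 is the 31st.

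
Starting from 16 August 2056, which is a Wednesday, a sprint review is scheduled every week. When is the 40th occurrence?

16 May 2057

The 40th occurrence is 39 intervals after the first: 39 × 7 = 273 days after 16 August 2056.
August has 31 days — 15 days to the end of August leaves 258.
September has 30 days (228 left).
October has 31 days (197 left).
November has 30 days (167 left).
December has 31 days (136 left).
January has 31 days (105 left).
February has 28 days (77 left).
March has 31 days (46 left).
April has 30 days (16 left).
16 days into May → 16 May 2057.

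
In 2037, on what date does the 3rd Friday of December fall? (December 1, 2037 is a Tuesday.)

18 December 2037

December 2037 begins on a Tuesday, so the first Friday is December 4 (3 days later).
The 3rd Friday is 2 weeks later: 4 + 14 = 18.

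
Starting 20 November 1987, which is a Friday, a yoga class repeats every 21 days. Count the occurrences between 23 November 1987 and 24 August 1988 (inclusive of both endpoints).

13

Occurrences land 21·i days after 20 November 1987 for i = 0, 1, 2, …
23 November 1987 is 3 days after the start; 3 ÷ 21 = 0 remainder 3; since the remainder is 3, round up to i = 1. First occurrence in the window: #2 on 11 December 1987 (1×21 = 21 days in).
24 August 1988 is 278 days after the start; 278 ÷ 21 = 13 remainder 5. Last occurrence in the window: #14 on 19 August 1988.
Occurrences #2 through #14: 13 in total.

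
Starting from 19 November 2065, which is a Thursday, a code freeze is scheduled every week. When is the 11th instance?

The 11th occurrence is 10 intervals after the first: 10 × 7 = 70 days after 19 November 2065.
November has 30 days — 11 days to the end of November leaves 59.
December has 31 days (28 left).
28 days into January → 28 January 2066.

28 January 2066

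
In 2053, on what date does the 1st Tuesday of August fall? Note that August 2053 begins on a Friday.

August 2053 begins on a Friday, so the first Tuesday is August 5 (4 days later).

August 5, 2053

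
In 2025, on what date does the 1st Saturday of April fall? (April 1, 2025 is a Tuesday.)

April 2025 begins on a Tuesday, so the first Saturday is April 5 (4 days later).

April 5, 2025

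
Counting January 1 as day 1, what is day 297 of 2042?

2042-10-24

January has 31 days (297 − 31 = 266 remain).
February has 28 days (266 − 28 = 238 remain).
March has 31 days (238 − 31 = 207 remain).
April has 30 days (207 − 30 = 177 remain).
May has 31 days (177 − 31 = 146 remain).
June has 30 days (146 − 30 = 116 remain).
July has 31 days (116 − 31 = 85 remain).
August has 31 days (85 − 31 = 54 remain).
September has 30 days (54 − 30 = 24 remain).
24 into October → October 24.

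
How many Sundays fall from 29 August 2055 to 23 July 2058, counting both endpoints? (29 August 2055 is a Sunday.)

152

29 August 2055 is a Sunday; the first Sunday on or after it is 29 August 2055.
From 29 August 2055 to 23 July 2058: 124 + 366 + 365 + 204 = 1059 days (rest of 2055, 2056, 2057, to 23 July 2058 in 2058).
1059 ÷ 7 = 151 full weeks with remainder 2, so 151 more Sundays after the first → 152.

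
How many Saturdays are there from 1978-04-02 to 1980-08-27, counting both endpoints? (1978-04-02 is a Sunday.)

1978-04-02 is a Sunday; the first Saturday on or after it is 1978-04-08 (6 days later).
From 1978-04-08 to 1980-08-27: 267 + 365 + 240 = 872 days (rest of 1978, 1979, to 1980-08-27 in 1980).
872 ÷ 7 = 124 full weeks with remainder 4, so 124 more Saturdays after the first → 125.

125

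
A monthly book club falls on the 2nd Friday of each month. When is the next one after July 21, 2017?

July 2017 starts on a Saturday; its first Friday is the 7th, so the 2nd Friday is the 14th — July 14, 2017.
That is not after July 21, 2017, so look at August 2017.
August 2017 starts on a Tuesday; its first Friday is the 4th, so the 2nd Friday is the 11th — August 11, 2017.

August 11, 2017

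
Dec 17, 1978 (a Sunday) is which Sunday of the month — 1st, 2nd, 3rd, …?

3rd

Day 17 falls in week ⌈17/7⌉ of the month.
Days 1–7 hold the 1st Sunday, 8–14 the 2nd, 15–21 the 3rd, 22–28 the 4th, 29–31 the 5th.
17 is in the range for the 3rd.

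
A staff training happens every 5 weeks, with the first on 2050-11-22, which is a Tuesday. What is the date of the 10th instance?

The 10th occurrence is 9 intervals after the first: 9 × 35 = 315 days after 2050-11-22.
November has 30 days — 8 days to the end of November leaves 307.
December has 31 days (276 left).
January has 31 days (245 left).
February has 28 days (217 left).
March has 31 days (186 left).
April has 30 days (156 left).
May has 31 days (125 left).
June has 30 days (95 left).
July has 31 days (64 left).
August has 31 days (33 left).
September has 30 days (3 left).
3 days into October → 2051-10-03.

2051-10-03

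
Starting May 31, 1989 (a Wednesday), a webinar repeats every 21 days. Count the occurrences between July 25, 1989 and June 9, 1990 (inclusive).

Occurrences land 21·i days after May 31, 1989 for i = 0, 1, 2, …
July 25, 1989 is 55 days after the start; 55 ÷ 21 = 2 remainder 13; since the remainder is 13, round up to i = 3. First occurrence in the window: #4 on August 2, 1989 (3×21 = 63 days in).
June 9, 1990 is 374 days after the start; 374 ÷ 21 = 17 remainder 17. Last occurrence in the window: #18 on May 23, 1990.
Occurrences #4 through #18: 15 in total.

15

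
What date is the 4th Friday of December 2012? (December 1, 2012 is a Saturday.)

December 28, 2012

December 2012 begins on a Saturday, so the first Friday is December 7 (6 days later).
The 4th Friday is 3 weeks later: 7 + 21 = 28.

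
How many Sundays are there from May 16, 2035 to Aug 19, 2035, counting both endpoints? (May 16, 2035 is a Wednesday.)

14

May 16, 2035 is a Wednesday; the first Sunday on or after it is May 20, 2035 (4 days later).
From May 20, 2035 to Aug 19, 2035: 11 + 30 + 31 + 19 = 91 days (rest of May, Jun, Jul, Aug).
91 ÷ 7 = 13 full weeks with remainder 0, so 13 more Sundays after the first → 14.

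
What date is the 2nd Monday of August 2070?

August 11, 2070

The first Monday of August 2070 is August 4.
The 2nd Monday is 1 weeks later: 4 + 7 = 11.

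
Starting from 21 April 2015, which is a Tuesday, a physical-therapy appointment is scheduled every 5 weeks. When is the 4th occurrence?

4 August 2015

The 4th occurrence is 3 intervals after the first: 3 × 35 = 105 days after 21 April 2015.
April has 30 days — 9 days to the end of April leaves 96.
May has 31 days (65 left).
June has 30 days (35 left).
July has 31 days (4 left).
4 days into August → 4 August 2015.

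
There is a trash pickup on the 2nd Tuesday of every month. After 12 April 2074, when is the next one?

April 2074 starts on a Sunday; its first Tuesday is the 3rd, so the 2nd Tuesday is the 10th — 10 April 2074.
That is not after 12 April 2074, so look at May 2074.
May 2074 starts on a Tuesday; its first Tuesday is the 1st, so the 2nd Tuesday is the 8th — 8 May 2074.

8 May 2074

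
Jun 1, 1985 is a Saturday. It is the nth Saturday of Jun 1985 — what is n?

Day 1 falls in week ⌈1/7⌉ of the month.
Days 1–7 hold the 1st Saturday, 8–14 the 2nd, 15–21 the 3rd, 22–28 the 4th, 29–31 the 5th.
1 is in the range for the 1st.

1st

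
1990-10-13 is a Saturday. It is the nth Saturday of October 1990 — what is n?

2nd

Day 13 falls in week ⌈13/7⌉ of the month.
Days 1–7 hold the 1st Saturday, 8–14 the 2nd, 15–21 the 3rd, 22–28 the 4th, 29–31 the 5th.
13 is in the range for the 2nd.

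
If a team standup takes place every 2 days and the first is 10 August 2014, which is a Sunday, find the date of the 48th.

12 November 2014

The 48th occurrence is 47 intervals after the first: 47 × 2 = 94 days after 10 August 2014.
August has 31 days — 21 days to the end of August leaves 73.
September has 30 days (43 left).
October has 31 days (12 left).
12 days into November → 12 November 2014.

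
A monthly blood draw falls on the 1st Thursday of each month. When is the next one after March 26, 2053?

April 3, 2053

March 2053 starts on a Saturday, so its 1st Thursday is March 6, 2053 (5 days in).
That is not after March 26, 2053, so look at April 2053.
April 2053 starts on a Tuesday, so its 1st Thursday is April 3, 2053 (2 days in).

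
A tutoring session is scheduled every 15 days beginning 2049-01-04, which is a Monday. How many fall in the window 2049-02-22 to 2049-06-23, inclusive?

Occurrences land 15·i days after 2049-01-04 for i = 0, 1, 2, …
2049-02-22 is 49 days after the start; 49 ÷ 15 = 3 remainder 4; since the remainder is 4, round up to i = 4. First occurrence in the window: #5 on 2049-03-05 (4×15 = 60 days in).
2049-06-23 is 170 days after the start; 170 ÷ 15 = 11 remainder 5. Last occurrence in the window: #12 on 2049-06-18.
Occurrences #5 through #12: 8 in total.

8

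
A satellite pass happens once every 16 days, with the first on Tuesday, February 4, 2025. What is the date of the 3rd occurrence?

March 8, 2025

The 3rd occurrence is 2 intervals after the first: 2 × 16 = 32 days after February 4, 2025.
February has 28 days — 24 days to the end of February leaves 8.
8 days into March → March 8, 2025.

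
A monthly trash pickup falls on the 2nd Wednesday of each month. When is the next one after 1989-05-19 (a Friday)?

May 1989 starts on a Monday; its first Wednesday is the 3rd, so the 2nd Wednesday is the 10th — 1989-05-10.
That is not after 1989-05-19, so look at June 1989.
June 1989 starts on a Thursday; its first Wednesday is the 7th, so the 2nd Wednesday is the 14th — 1989-06-14.

1989-06-14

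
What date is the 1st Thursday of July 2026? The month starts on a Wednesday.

2 July 2026

July 2026 begins on a Wednesday, so the first Thursday is July 2 (1 day later).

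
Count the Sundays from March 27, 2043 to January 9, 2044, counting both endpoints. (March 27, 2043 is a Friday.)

March 27, 2043 is a Friday; the first Sunday on or after it is March 29, 2043 (2 days later).
From March 29, 2043 to January 9, 2044: 2 + 30 + 31 + 30 + 31 + 31 + 30 + 31 + 30 + 31 + 9 = 286 days (rest of March, April, May, June, July, August, September, October, November, December, January).
286 ÷ 7 = 40 full weeks with remainder 6, so 40 more Sundays after the first → 41.

41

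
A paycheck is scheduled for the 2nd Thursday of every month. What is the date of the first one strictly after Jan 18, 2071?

Jan 2071 starts on a Thursday; its first Thursday is the 1st, so the 2nd Thursday is the 8th — Jan 8, 2071.
That is not after Jan 18, 2071, so look at Feb 2071.
Feb 2071 starts on a Sunday; its first Thursday is the 5th, so the 2nd Thursday is the 12th — Feb 12, 2071.

Feb 12, 2071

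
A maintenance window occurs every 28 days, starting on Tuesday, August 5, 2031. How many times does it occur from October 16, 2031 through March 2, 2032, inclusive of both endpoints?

5

Occurrences land 28·i days after August 5, 2031 for i = 0, 1, 2, …
October 16, 2031 is 72 days after the start; 72 ÷ 28 = 2 remainder 16; since the remainder is 16, round up to i = 3. First occurrence in the window: #4 on October 28, 2031 (3×28 = 84 days in).
March 2, 2032 is 210 days after the start; 210 ÷ 28 = 7 remainder 14. Last occurrence in the window: #8 on February 17, 2032.
Occurrences #4 through #8: 5 in total.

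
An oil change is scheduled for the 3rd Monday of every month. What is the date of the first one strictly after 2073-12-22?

December 2073 starts on a Friday; its first Monday is the 4th, so the 3rd Monday is the 18th — 2073-12-18.
That is not after 2073-12-22, so look at January 2074.
January 2074 starts on a Monday; its first Monday is the 1st, so the 3rd Monday is the 15th — 2074-01-15.

2074-01-15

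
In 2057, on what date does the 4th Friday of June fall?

22 June 2057

The first Friday of June 2057 is June 1.
The 4th Friday is 3 weeks later: 1 + 21 = 22.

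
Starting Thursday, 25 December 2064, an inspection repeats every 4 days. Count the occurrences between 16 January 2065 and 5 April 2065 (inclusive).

Occurrences land 4·i days after 25 December 2064 for i = 0, 1, 2, …
16 January 2065 is 22 days after the start; 22 ÷ 4 = 5 remainder 2; since the remainder is 2, round up to i = 6. First occurrence in the window: #7 on 18 January 2065 (6×4 = 24 days in).
5 April 2065 is 101 days after the start; 101 ÷ 4 = 25 remainder 1. Last occurrence in the window: #26 on 4 April 2065.
Occurrences #7 through #26: 20 in total.

20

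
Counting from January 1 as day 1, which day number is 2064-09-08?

Days in months before September: 31 + 29 + 31 + 30 + 31 + 30 + 31 + 31 = 244.
Plus 8 days into September → day 252.

252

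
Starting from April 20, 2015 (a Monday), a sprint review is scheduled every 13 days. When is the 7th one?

July 7, 2015

The 7th occurrence is 6 intervals after the first: 6 × 13 = 78 days after April 20, 2015.
April has 30 days — 10 days to the end of April leaves 68.
May has 31 days (37 left).
June has 30 days (7 left).
7 days into July → July 7, 2015.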